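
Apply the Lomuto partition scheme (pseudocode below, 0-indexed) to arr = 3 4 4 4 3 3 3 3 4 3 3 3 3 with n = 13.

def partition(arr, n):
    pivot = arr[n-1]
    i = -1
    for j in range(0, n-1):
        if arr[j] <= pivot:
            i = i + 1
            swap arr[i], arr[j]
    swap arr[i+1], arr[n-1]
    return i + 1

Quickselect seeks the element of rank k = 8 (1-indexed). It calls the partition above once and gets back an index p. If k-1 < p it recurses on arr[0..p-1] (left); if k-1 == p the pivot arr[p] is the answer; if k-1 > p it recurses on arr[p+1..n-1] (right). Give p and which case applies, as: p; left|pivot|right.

8; left

pivot=3, i=-1
j=0: 3≤3, i=0, swap(0,0) ⇒ 3 4 4 4 3 3 3 3 4 3 3 3 3
j=1: 4>3, skip
j=2: 4>3, skip
j=3: 4>3, skip
j=4: 3≤3, i=1, swap(1,4) ⇒ 3 3 4 4 4 3 3 3 4 3 3 3 3
j=5: 3≤3, i=2, swap(2,5) ⇒ 3 3 3 4 4 4 3 3 4 3 3 3 3
j=6: 3≤3, i=3, swap(3,6) ⇒ 3 3 3 3 4 4 4 3 4 3 3 3 3
j=7: 3≤3, i=4, swap(4,7) ⇒ 3 3 3 3 3 4 4 4 4 3 3 3 3
j=8: 4>3, skip
j=9: 3≤3, i=5, swap(5,9) ⇒ 3 3 3 3 3 3 4 4 4 4 3 3 3
j=10: 3≤3, i=6, swap(6,10) ⇒ 3 3 3 3 3 3 3 4 4 4 4 3 3
j=11: 3≤3, i=7, swap(7,11) ⇒ 3 3 3 3 3 3 3 3 4 4 4 4 3
swap(8,12) ⇒ 3 3 3 3 3 3 3 3 3 4 4 4 4; return 8
p = 8; k-1 = 7 < 8 ⇒ left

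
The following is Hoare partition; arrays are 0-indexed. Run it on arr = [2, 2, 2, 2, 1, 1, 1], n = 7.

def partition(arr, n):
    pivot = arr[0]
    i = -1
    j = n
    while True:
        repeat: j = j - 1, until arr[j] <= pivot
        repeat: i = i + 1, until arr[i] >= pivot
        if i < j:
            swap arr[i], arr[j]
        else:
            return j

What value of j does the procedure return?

3

pivot = arr[0] = 2; i = -1, j = 7
j→6 (arr[6]=1≤2), i→0 (arr[0]=2≥2); i<j, swap → [1, 2, 2, 2, 1, 1, 2]
j→5 (arr[5]=1≤2), i→1 (arr[1]=2≥2); i<j, swap → [1, 1, 2, 2, 1, 2, 2]
j→4 (arr[4]=1≤2), i→2 (arr[2]=2≥2); i<j, swap → [1, 1, 1, 2, 2, 2, 2]
j→3, i→3; i≥j, return j=3. arr = [1, 1, 1, 2, 2, 2, 2]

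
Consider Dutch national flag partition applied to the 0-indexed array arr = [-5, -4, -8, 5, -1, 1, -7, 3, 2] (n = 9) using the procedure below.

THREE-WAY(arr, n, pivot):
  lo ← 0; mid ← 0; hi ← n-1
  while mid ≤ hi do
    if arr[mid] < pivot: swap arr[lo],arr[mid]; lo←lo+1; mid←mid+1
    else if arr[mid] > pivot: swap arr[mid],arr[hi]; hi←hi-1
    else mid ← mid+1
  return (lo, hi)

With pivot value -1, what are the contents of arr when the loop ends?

lo=0 mid=0 hi=8
-5<-1: swap(0,0), lo=1 mid=1 ⇒ [-5, -4, -8, 5, -1, 1, -7, 3, 2]
-4<-1: swap(1,1), lo=2 mid=2 ⇒ [-5, -4, -8, 5, -1, 1, -7, 3, 2]
-8<-1: swap(2,2), lo=3 mid=3 ⇒ [-5, -4, -8, 5, -1, 1, -7, 3, 2]
5>-1: swap(3,8), hi=7 ⇒ [-5, -4, -8, 2, -1, 1, -7, 3, 5]
2>-1: swap(3,7), hi=6 ⇒ [-5, -4, -8, 3, -1, 1, -7, 2, 5]
3>-1: swap(3,6), hi=5 ⇒ [-5, -4, -8, -7, -1, 1, 3, 2, 5]
-7<-1: swap(3,3), lo=4 mid=4 ⇒ [-5, -4, -8, -7, -1, 1, 3, 2, 5]
-1=-1: mid=5
1>-1: swap(5,5), hi=4 ⇒ [-5, -4, -8, -7, -1, 1, 3, 2, 5]
done. lo=4 hi=4; arr=[-5, -4, -8, -7, -1, 1, 3, 2, 5]

[-5, -4, -8, -7, -1, 1, 3, 2, 5]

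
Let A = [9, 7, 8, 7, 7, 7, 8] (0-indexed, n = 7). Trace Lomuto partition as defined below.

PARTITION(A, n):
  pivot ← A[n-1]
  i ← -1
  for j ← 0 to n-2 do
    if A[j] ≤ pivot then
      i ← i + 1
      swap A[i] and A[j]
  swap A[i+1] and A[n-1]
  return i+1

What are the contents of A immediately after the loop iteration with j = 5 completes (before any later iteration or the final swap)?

[7, 8, 7, 7, 7, 9, 8]

pivot = A[6] = 8; i = -1
j=0: A[0]=9 > 8 → no swap
j=1: A[1]=7 ≤ 8 → i=0, swap A[0],A[1] → [7, 9, 8, 7, 7, 7, 8]
j=2: A[2]=8 ≤ 8 → i=1, swap A[1],A[2] → [7, 8, 9, 7, 7, 7, 8]
j=3: A[3]=7 ≤ 8 → i=2, swap A[2],A[3] → [7, 8, 7, 9, 7, 7, 8]
j=4: A[4]=7 ≤ 8 → i=3, swap A[3],A[4] → [7, 8, 7, 7, 9, 7, 8]
j=5: A[5]=7 ≤ 8 → i=4, swap A[4],A[5] → [7, 8, 7, 7, 7, 9, 8]
(after j=5) A = [7, 8, 7, 7, 7, 9, 8]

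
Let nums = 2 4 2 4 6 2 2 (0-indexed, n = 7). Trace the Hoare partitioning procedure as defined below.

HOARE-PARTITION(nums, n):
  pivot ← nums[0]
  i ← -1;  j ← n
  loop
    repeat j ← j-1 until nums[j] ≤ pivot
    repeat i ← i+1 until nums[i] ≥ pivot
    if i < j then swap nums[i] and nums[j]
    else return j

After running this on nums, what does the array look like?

2 2 2 4 6 4 2

pivot = nums[0] = 2; i = -1, j = 7
j→6 (nums[6]=2≤2), i→0 (nums[0]=2≥2); i<j, swap → 2 4 2 4 6 2 2
j→5 (nums[5]=2≤2), i→1 (nums[1]=4≥2); i<j, swap → 2 2 2 4 6 4 2
j→2, i→2; i≥j, return j=2. nums = 2 2 2 4 6 4 2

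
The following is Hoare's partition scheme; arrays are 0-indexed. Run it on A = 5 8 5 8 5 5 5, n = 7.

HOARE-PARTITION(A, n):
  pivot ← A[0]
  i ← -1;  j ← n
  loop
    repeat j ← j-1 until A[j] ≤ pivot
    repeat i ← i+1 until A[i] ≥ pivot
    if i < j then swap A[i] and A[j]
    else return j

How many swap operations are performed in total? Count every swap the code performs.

pivot = A[0] = 5; i = -1, j = 7
j→6 (A[6]=5≤5), i→0 (A[0]=5≥5); i<j, swap → 5 8 5 8 5 5 5
j→5 (A[5]=5≤5), i→1 (A[1]=8≥5); i<j, swap → 5 5 5 8 5 8 5
j→4 (A[4]=5≤5), i→2 (A[2]=5≥5); i<j, swap → 5 5 5 8 5 8 5
j→2, i→3; i≥j, return j=2. A = 5 5 5 8 5 8 5

3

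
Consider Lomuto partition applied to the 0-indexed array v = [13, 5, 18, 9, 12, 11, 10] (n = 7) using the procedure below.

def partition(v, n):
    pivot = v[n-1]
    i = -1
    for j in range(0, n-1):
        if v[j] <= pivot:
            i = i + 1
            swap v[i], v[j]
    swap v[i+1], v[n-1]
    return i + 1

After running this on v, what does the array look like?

[5, 9, 10, 13, 12, 11, 18]

pivot = v[6] = 10; i = -1
j=0: v[0]=13 > 10 → no swap
j=1: v[1]=5 ≤ 10 → i=0, swap v[0],v[1] → [5, 13, 18, 9, 12, 11, 10]
j=2: v[2]=18 > 10 → no swap
j=3: v[3]=9 ≤ 10 → i=1, swap v[1],v[3] → [5, 9, 18, 13, 12, 11, 10]
j=4: v[4]=12 > 10 → no swap
j=5: v[5]=11 > 10 → no swap
final swap v[2],v[6] → [5, 9, 10, 13, 12, 11, 18]; return 2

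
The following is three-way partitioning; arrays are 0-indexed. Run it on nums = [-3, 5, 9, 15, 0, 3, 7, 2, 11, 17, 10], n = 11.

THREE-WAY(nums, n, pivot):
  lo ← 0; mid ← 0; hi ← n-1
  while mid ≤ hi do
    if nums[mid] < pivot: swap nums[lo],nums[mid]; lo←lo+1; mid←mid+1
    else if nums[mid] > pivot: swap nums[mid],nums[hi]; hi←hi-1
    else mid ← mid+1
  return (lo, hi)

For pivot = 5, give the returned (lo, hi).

pivot = 5; lo=0, mid=0, hi=10
nums[mid]=-3<5: swap nums[0],nums[0]; lo=1,mid=1 → [-3, 5, 9, 15, 0, 3, 7, 2, 11, 17, 10]
nums[mid]=5=5: mid=2
nums[mid]=9>5: swap nums[2],nums[10]; hi=9 → [-3, 5, 10, 15, 0, 3, 7, 2, 11, 17, 9]
nums[mid]=10>5: swap nums[2],nums[9]; hi=8 → [-3, 5, 17, 15, 0, 3, 7, 2, 11, 10, 9]
nums[mid]=17>5: swap nums[2],nums[8]; hi=7 → [-3, 5, 11, 15, 0, 3, 7, 2, 17, 10, 9]
nums[mid]=11>5: swap nums[2],nums[7]; hi=6 → [-3, 5, 2, 15, 0, 3, 7, 11, 17, 10, 9]
nums[mid]=2<5: swap nums[1],nums[2]; lo=2,mid=3 → [-3, 2, 5, 15, 0, 3, 7, 11, 17, 10, 9]
nums[mid]=15>5: swap nums[3],nums[6]; hi=5 → [-3, 2, 5, 7, 0, 3, 15, 11, 17, 10, 9]
nums[mid]=7>5: swap nums[3],nums[5]; hi=4 → [-3, 2, 5, 3, 0, 7, 15, 11, 17, 10, 9]
nums[mid]=3<5: swap nums[2],nums[3]; lo=3,mid=4 → [-3, 2, 3, 5, 0, 7, 15, 11, 17, 10, 9]
nums[mid]=0<5: swap nums[3],nums[4]; lo=4,mid=5 → [-3, 2, 3, 0, 5, 7, 15, 11, 17, 10, 9]
end: lo=4, hi=4; nums = [-3, 2, 3, 0, 5, 7, 15, 11, 17, 10, 9]

(4, 4)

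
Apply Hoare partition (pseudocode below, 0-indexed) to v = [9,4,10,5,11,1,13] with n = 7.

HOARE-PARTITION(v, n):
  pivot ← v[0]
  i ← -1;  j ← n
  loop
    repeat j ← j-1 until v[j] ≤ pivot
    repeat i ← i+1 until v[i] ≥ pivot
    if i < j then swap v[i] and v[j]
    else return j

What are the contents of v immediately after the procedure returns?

[1,4,5,10,11,9,13]

pivot=9
j stops at 5 (1), i stops at 0 (9); swap ⇒ [1,4,10,5,11,9,13]
j stops at 3 (5), i stops at 2 (10); swap ⇒ [1,4,5,10,11,9,13]
j stops at 2, i stops at 3; i≥j ⇒ return 2. v=[1,4,5,10,11,9,13]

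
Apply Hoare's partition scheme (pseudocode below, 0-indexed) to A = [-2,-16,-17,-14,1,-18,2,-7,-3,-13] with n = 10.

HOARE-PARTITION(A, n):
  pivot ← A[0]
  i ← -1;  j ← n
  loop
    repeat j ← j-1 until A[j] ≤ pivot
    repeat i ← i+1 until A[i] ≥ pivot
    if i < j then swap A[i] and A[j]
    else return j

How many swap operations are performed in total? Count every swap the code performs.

pivot = A[0] = -2; i = -1, j = 10
j→9 (A[9]=-13≤-2), i→0 (A[0]=-2≥-2); i<j, swap → [-13,-16,-17,-14,1,-18,2,-7,-3,-2]
j→8 (A[8]=-3≤-2), i→4 (A[4]=1≥-2); i<j, swap → [-13,-16,-17,-14,-3,-18,2,-7,1,-2]
j→7 (A[7]=-7≤-2), i→6 (A[6]=2≥-2); i<j, swap → [-13,-16,-17,-14,-3,-18,-7,2,1,-2]
j→6, i→7; i≥j, return j=6. A = [-13,-16,-17,-14,-3,-18,-7,2,1,-2]

3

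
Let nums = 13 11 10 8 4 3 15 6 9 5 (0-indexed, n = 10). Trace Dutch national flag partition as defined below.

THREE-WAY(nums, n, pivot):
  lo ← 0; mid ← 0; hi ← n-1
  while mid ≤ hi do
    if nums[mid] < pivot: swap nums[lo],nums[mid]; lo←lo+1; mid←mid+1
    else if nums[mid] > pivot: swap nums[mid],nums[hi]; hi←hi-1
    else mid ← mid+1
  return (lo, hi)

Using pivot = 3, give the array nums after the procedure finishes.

3 10 8 4 11 15 6 9 5 13

pivot = 3; lo=0, mid=0, hi=9
nums[mid]=13>3: swap nums[0],nums[9]; hi=8 → 5 11 10 8 4 3 15 6 9 13
nums[mid]=5>3: swap nums[0],nums[8]; hi=7 → 9 11 10 8 4 3 15 6 5 13
nums[mid]=9>3: swap nums[0],nums[7]; hi=6 → 6 11 10 8 4 3 15 9 5 13
nums[mid]=6>3: swap nums[0],nums[6]; hi=5 → 15 11 10 8 4 3 6 9 5 13
nums[mid]=15>3: swap nums[0],nums[5]; hi=4 → 3 11 10 8 4 15 6 9 5 13
nums[mid]=3=3: mid=1
nums[mid]=11>3: swap nums[1],nums[4]; hi=3 → 3 4 10 8 11 15 6 9 5 13
nums[mid]=4>3: swap nums[1],nums[3]; hi=2 → 3 8 10 4 11 15 6 9 5 13
nums[mid]=8>3: swap nums[1],nums[2]; hi=1 → 3 10 8 4 11 15 6 9 5 13
nums[mid]=10>3: swap nums[1],nums[1]; hi=0 → 3 10 8 4 11 15 6 9 5 13
end: lo=0, hi=0; nums = 3 10 8 4 11 15 6 9 5 13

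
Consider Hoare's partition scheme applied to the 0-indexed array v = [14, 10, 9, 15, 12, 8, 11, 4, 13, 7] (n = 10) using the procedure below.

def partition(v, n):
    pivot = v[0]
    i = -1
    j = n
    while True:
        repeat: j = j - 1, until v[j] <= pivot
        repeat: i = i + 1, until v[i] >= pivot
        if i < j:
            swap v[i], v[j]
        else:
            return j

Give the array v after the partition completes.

[7, 10, 9, 13, 12, 8, 11, 4, 15, 14]

pivot=14
j stops at 9 (7), i stops at 0 (14); swap ⇒ [7, 10, 9, 15, 12, 8, 11, 4, 13, 14]
j stops at 8 (13), i stops at 3 (15); swap ⇒ [7, 10, 9, 13, 12, 8, 11, 4, 15, 14]
j stops at 7, i stops at 8; i≥j ⇒ return 7. v=[7, 10, 9, 13, 12, 8, 11, 4, 15, 14]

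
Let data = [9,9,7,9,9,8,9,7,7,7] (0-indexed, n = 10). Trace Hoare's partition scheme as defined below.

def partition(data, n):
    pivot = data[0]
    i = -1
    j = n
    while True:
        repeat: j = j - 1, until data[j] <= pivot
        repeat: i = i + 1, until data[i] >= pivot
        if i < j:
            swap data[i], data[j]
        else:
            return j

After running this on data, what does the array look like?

pivot=9
j stops at 9 (7), i stops at 0 (9); swap ⇒ [7,9,7,9,9,8,9,7,7,9]
j stops at 8 (7), i stops at 1 (9); swap ⇒ [7,7,7,9,9,8,9,7,9,9]
j stops at 7 (7), i stops at 3 (9); swap ⇒ [7,7,7,7,9,8,9,9,9,9]
j stops at 6 (9), i stops at 4 (9); swap ⇒ [7,7,7,7,9,8,9,9,9,9]
j stops at 5, i stops at 6; i≥j ⇒ return 5. data=[7,7,7,7,9,8,9,9,9,9]

[7,7,7,7,9,8,9,9,9,9]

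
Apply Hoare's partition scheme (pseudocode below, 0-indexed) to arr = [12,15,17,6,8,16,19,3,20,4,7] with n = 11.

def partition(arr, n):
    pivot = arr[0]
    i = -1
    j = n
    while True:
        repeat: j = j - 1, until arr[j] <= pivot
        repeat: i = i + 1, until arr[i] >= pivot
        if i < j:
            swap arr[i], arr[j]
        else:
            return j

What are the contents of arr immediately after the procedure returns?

pivot=12
j stops at 10 (7), i stops at 0 (12); swap ⇒ [7,15,17,6,8,16,19,3,20,4,12]
j stops at 9 (4), i stops at 1 (15); swap ⇒ [7,4,17,6,8,16,19,3,20,15,12]
j stops at 7 (3), i stops at 2 (17); swap ⇒ [7,4,3,6,8,16,19,17,20,15,12]
j stops at 4, i stops at 5; i≥j ⇒ return 4. arr=[7,4,3,6,8,16,19,17,20,15,12]

[7,4,3,6,8,16,19,17,20,15,12]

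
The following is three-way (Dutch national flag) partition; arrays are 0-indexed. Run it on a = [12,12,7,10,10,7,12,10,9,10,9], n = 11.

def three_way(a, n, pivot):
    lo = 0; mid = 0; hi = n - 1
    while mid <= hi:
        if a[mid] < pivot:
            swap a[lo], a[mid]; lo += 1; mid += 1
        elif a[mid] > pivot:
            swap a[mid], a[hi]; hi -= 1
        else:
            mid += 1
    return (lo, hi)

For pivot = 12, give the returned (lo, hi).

(8, 10)

pivot = 12; lo=0, mid=0, hi=10
a[mid]=12=12: mid=1
a[mid]=12=12: mid=2
a[mid]=7<12: swap a[0],a[2]; lo=1,mid=3 → [7,12,12,10,10,7,12,10,9,10,9]
a[mid]=10<12: swap a[1],a[3]; lo=2,mid=4 → [7,10,12,12,10,7,12,10,9,10,9]
a[mid]=10<12: swap a[2],a[4]; lo=3,mid=5 → [7,10,10,12,12,7,12,10,9,10,9]
a[mid]=7<12: swap a[3],a[5]; lo=4,mid=6 → [7,10,10,7,12,12,12,10,9,10,9]
a[mid]=12=12: mid=7
a[mid]=10<12: swap a[4],a[7]; lo=5,mid=8 → [7,10,10,7,10,12,12,12,9,10,9]
a[mid]=9<12: swap a[5],a[8]; lo=6,mid=9 → [7,10,10,7,10,9,12,12,12,10,9]
a[mid]=10<12: swap a[6],a[9]; lo=7,mid=10 → [7,10,10,7,10,9,10,12,12,12,9]
a[mid]=9<12: swap a[7],a[10]; lo=8,mid=11 → [7,10,10,7,10,9,10,9,12,12,12]
end: lo=8, hi=10; a = [7,10,10,7,10,9,10,9,12,12,12]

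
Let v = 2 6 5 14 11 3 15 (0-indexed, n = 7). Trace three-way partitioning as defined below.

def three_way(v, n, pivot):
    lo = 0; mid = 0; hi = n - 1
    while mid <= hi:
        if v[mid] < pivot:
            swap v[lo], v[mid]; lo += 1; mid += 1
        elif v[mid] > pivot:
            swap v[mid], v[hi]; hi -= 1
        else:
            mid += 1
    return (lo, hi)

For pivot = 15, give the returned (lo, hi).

pivot = 15; lo=0, mid=0, hi=6
v[mid]=2<15: swap v[0],v[0]; lo=1,mid=1 → 2 6 5 14 11 3 15
v[mid]=6<15: swap v[1],v[1]; lo=2,mid=2 → 2 6 5 14 11 3 15
v[mid]=5<15: swap v[2],v[2]; lo=3,mid=3 → 2 6 5 14 11 3 15
v[mid]=14<15: swap v[3],v[3]; lo=4,mid=4 → 2 6 5 14 11 3 15
v[mid]=11<15: swap v[4],v[4]; lo=5,mid=5 → 2 6 5 14 11 3 15
v[mid]=3<15: swap v[5],v[5]; lo=6,mid=6 → 2 6 5 14 11 3 15
v[mid]=15=15: mid=7
end: lo=6, hi=6; v = 2 6 5 14 11 3 15

(6, 6)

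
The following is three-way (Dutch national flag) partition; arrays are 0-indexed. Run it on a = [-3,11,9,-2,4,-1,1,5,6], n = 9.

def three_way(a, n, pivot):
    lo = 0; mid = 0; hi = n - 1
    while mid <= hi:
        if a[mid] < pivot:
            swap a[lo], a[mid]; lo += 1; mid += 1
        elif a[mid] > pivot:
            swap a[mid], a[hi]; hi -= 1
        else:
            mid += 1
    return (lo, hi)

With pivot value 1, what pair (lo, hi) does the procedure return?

(3, 3)

pivot = 1; lo=0, mid=0, hi=8
a[mid]=-3<1: swap a[0],a[0]; lo=1,mid=1 → [-3,11,9,-2,4,-1,1,5,6]
a[mid]=11>1: swap a[1],a[8]; hi=7 → [-3,6,9,-2,4,-1,1,5,11]
a[mid]=6>1: swap a[1],a[7]; hi=6 → [-3,5,9,-2,4,-1,1,6,11]
a[mid]=5>1: swap a[1],a[6]; hi=5 → [-3,1,9,-2,4,-1,5,6,11]
a[mid]=1=1: mid=2
a[mid]=9>1: swap a[2],a[5]; hi=4 → [-3,1,-1,-2,4,9,5,6,11]
a[mid]=-1<1: swap a[1],a[2]; lo=2,mid=3 → [-3,-1,1,-2,4,9,5,6,11]
a[mid]=-2<1: swap a[2],a[3]; lo=3,mid=4 → [-3,-1,-2,1,4,9,5,6,11]
a[mid]=4>1: swap a[4],a[4]; hi=3 → [-3,-1,-2,1,4,9,5,6,11]
end: lo=3, hi=3; a = [-3,-1,-2,1,4,9,5,6,11]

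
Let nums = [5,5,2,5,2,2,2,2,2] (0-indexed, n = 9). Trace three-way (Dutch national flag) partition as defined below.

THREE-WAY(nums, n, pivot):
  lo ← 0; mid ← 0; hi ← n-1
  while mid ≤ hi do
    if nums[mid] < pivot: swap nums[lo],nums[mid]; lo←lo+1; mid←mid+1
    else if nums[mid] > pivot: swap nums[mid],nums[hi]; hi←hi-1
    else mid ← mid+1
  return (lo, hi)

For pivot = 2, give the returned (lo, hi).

lo=0 mid=0 hi=8
5>2: swap(0,8), hi=7 ⇒ [2,5,2,5,2,2,2,2,5]
2=2: mid=1
5>2: swap(1,7), hi=6 ⇒ [2,2,2,5,2,2,2,5,5]
2=2: mid=2
2=2: mid=3
5>2: swap(3,6), hi=5 ⇒ [2,2,2,2,2,2,5,5,5]
2=2: mid=4
2=2: mid=5
2=2: mid=6
done. lo=0 hi=5; nums=[2,2,2,2,2,2,5,5,5]

(0, 5)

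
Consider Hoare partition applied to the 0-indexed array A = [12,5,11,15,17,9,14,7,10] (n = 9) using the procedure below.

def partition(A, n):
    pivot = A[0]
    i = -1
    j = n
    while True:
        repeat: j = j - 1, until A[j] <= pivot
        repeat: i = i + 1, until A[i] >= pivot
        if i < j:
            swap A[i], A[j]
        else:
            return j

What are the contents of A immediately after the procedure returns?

pivot=12
j stops at 8 (10), i stops at 0 (12); swap ⇒ [10,5,11,15,17,9,14,7,12]
j stops at 7 (7), i stops at 3 (15); swap ⇒ [10,5,11,7,17,9,14,15,12]
j stops at 5 (9), i stops at 4 (17); swap ⇒ [10,5,11,7,9,17,14,15,12]
j stops at 4, i stops at 5; i≥j ⇒ return 4. A=[10,5,11,7,9,17,14,15,12]

[10,5,11,7,9,17,14,15,12]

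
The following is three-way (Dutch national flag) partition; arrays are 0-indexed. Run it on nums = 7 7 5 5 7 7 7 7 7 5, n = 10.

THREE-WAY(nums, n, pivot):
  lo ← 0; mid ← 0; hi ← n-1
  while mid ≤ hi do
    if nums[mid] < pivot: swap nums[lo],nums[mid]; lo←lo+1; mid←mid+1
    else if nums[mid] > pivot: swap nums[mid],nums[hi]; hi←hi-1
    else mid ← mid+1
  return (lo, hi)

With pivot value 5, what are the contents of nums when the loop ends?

pivot = 5; lo=0, mid=0, hi=9
nums[mid]=7>5: swap nums[0],nums[9]; hi=8 → 5 7 5 5 7 7 7 7 7 7
nums[mid]=5=5: mid=1
nums[mid]=7>5: swap nums[1],nums[8]; hi=7 → 5 7 5 5 7 7 7 7 7 7
nums[mid]=7>5: swap nums[1],nums[7]; hi=6 → 5 7 5 5 7 7 7 7 7 7
nums[mid]=7>5: swap nums[1],nums[6]; hi=5 → 5 7 5 5 7 7 7 7 7 7
nums[mid]=7>5: swap nums[1],nums[5]; hi=4 → 5 7 5 5 7 7 7 7 7 7
nums[mid]=7>5: swap nums[1],nums[4]; hi=3 → 5 7 5 5 7 7 7 7 7 7
nums[mid]=7>5: swap nums[1],nums[3]; hi=2 → 5 5 5 7 7 7 7 7 7 7
nums[mid]=5=5: mid=2
nums[mid]=5=5: mid=3
end: lo=0, hi=2; nums = 5 5 5 7 7 7 7 7 7 7

5 5 5 7 7 7 7 7 7 7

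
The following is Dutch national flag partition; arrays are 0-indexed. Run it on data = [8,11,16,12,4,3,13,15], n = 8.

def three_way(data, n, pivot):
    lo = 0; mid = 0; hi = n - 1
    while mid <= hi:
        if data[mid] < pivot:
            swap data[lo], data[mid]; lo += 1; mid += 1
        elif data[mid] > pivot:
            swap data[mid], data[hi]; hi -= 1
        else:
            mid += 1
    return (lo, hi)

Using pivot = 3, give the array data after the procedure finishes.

[3,16,12,4,11,13,15,8]

lo=0 mid=0 hi=7
8>3: swap(0,7), hi=6 ⇒ [15,11,16,12,4,3,13,8]
15>3: swap(0,6), hi=5 ⇒ [13,11,16,12,4,3,15,8]
13>3: swap(0,5), hi=4 ⇒ [3,11,16,12,4,13,15,8]
3=3: mid=1
11>3: swap(1,4), hi=3 ⇒ [3,4,16,12,11,13,15,8]
4>3: swap(1,3), hi=2 ⇒ [3,12,16,4,11,13,15,8]
12>3: swap(1,2), hi=1 ⇒ [3,16,12,4,11,13,15,8]
16>3: swap(1,1), hi=0 ⇒ [3,16,12,4,11,13,15,8]
done. lo=0 hi=0; data=[3,16,12,4,11,13,15,8]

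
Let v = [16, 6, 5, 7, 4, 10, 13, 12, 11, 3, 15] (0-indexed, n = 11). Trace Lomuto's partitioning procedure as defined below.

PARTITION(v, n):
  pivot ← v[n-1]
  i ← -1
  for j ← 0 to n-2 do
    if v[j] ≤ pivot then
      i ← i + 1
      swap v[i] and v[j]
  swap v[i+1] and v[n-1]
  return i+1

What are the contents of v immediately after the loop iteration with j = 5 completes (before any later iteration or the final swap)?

pivot=15, i=-1
j=0: 16>15, skip
j=1: 6≤15, i=0, swap(0,1) ⇒ [6, 16, 5, 7, 4, 10, 13, 12, 11, 3, 15]
j=2: 5≤15, i=1, swap(1,2) ⇒ [6, 5, 16, 7, 4, 10, 13, 12, 11, 3, 15]
j=3: 7≤15, i=2, swap(2,3) ⇒ [6, 5, 7, 16, 4, 10, 13, 12, 11, 3, 15]
j=4: 4≤15, i=3, swap(3,4) ⇒ [6, 5, 7, 4, 16, 10, 13, 12, 11, 3, 15]
j=5: 10≤15, i=4, swap(4,5) ⇒ [6, 5, 7, 4, 10, 16, 13, 12, 11, 3, 15]
(after j=5) v = [6, 5, 7, 4, 10, 16, 13, 12, 11, 3, 15]

[6, 5, 7, 4, 10, 16, 13, 12, 11, 3, 15]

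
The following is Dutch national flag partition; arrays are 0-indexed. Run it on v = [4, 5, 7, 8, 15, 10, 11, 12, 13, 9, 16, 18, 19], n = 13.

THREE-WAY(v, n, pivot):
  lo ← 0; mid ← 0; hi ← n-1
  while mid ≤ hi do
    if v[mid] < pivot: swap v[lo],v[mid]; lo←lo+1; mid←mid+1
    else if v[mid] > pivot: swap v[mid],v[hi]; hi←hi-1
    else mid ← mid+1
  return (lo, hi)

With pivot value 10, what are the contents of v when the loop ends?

[4, 5, 7, 8, 9, 10, 12, 13, 11, 16, 18, 19, 15]

pivot = 10; lo=0, mid=0, hi=12
v[mid]=4<10: swap v[0],v[0]; lo=1,mid=1 → [4, 5, 7, 8, 15, 10, 11, 12, 13, 9, 16, 18, 19]
v[mid]=5<10: swap v[1],v[1]; lo=2,mid=2 → [4, 5, 7, 8, 15, 10, 11, 12, 13, 9, 16, 18, 19]
v[mid]=7<10: swap v[2],v[2]; lo=3,mid=3 → [4, 5, 7, 8, 15, 10, 11, 12, 13, 9, 16, 18, 19]
v[mid]=8<10: swap v[3],v[3]; lo=4,mid=4 → [4, 5, 7, 8, 15, 10, 11, 12, 13, 9, 16, 18, 19]
v[mid]=15>10: swap v[4],v[12]; hi=11 → [4, 5, 7, 8, 19, 10, 11, 12, 13, 9, 16, 18, 15]
v[mid]=19>10: swap v[4],v[11]; hi=10 → [4, 5, 7, 8, 18, 10, 11, 12, 13, 9, 16, 19, 15]
v[mid]=18>10: swap v[4],v[10]; hi=9 → [4, 5, 7, 8, 16, 10, 11, 12, 13, 9, 18, 19, 15]
v[mid]=16>10: swap v[4],v[9]; hi=8 → [4, 5, 7, 8, 9, 10, 11, 12, 13, 16, 18, 19, 15]
v[mid]=9<10: swap v[4],v[4]; lo=5,mid=5 → [4, 5, 7, 8, 9, 10, 11, 12, 13, 16, 18, 19, 15]
v[mid]=10=10: mid=6
v[mid]=11>10: swap v[6],v[8]; hi=7 → [4, 5, 7, 8, 9, 10, 13, 12, 11, 16, 18, 19, 15]
v[mid]=13>10: swap v[6],v[7]; hi=6 → [4, 5, 7, 8, 9, 10, 12, 13, 11, 16, 18, 19, 15]
v[mid]=12>10: swap v[6],v[6]; hi=5 → [4, 5, 7, 8, 9, 10, 12, 13, 11, 16, 18, 19, 15]
end: lo=5, hi=5; v = [4, 5, 7, 8, 9, 10, 12, 13, 11, 16, 18, 19, 15]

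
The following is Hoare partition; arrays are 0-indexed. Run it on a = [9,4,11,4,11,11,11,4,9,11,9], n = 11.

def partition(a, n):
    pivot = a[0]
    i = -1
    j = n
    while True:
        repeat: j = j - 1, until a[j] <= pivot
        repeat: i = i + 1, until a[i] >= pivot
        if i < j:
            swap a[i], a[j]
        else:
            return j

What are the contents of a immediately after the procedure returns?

pivot = a[0] = 9; i = -1, j = 11
j→10 (a[10]=9≤9), i→0 (a[0]=9≥9); i<j, swap → [9,4,11,4,11,11,11,4,9,11,9]
j→8 (a[8]=9≤9), i→2 (a[2]=11≥9); i<j, swap → [9,4,9,4,11,11,11,4,11,11,9]
j→7 (a[7]=4≤9), i→4 (a[4]=11≥9); i<j, swap → [9,4,9,4,4,11,11,11,11,11,9]
j→4, i→5; i≥j, return j=4. a = [9,4,9,4,4,11,11,11,11,11,9]

[9,4,9,4,4,11,11,11,11,11,9]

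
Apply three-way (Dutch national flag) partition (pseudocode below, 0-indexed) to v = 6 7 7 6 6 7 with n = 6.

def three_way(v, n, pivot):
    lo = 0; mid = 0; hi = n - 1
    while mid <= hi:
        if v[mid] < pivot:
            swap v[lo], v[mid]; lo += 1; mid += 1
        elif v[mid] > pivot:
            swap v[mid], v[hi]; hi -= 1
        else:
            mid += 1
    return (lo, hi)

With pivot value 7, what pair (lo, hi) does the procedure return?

(3, 5)

pivot = 7; lo=0, mid=0, hi=5
v[mid]=6<7: swap v[0],v[0]; lo=1,mid=1 → 6 7 7 6 6 7
v[mid]=7=7: mid=2
v[mid]=7=7: mid=3
v[mid]=6<7: swap v[1],v[3]; lo=2,mid=4 → 6 6 7 7 6 7
v[mid]=6<7: swap v[2],v[4]; lo=3,mid=5 → 6 6 6 7 7 7
v[mid]=7=7: mid=6
end: lo=3, hi=5; v = 6 6 6 7 7 7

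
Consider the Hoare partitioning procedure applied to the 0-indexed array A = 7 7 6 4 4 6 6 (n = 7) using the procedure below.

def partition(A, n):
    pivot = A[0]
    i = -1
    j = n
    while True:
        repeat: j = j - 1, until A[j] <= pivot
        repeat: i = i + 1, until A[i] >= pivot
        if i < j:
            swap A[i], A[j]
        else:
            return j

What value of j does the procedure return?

pivot=7
j stops at 6 (6), i stops at 0 (7); swap ⇒ 6 7 6 4 4 6 7
j stops at 5 (6), i stops at 1 (7); swap ⇒ 6 6 6 4 4 7 7
j stops at 4, i stops at 5; i≥j ⇒ return 4. A=6 6 6 4 4 7 7

4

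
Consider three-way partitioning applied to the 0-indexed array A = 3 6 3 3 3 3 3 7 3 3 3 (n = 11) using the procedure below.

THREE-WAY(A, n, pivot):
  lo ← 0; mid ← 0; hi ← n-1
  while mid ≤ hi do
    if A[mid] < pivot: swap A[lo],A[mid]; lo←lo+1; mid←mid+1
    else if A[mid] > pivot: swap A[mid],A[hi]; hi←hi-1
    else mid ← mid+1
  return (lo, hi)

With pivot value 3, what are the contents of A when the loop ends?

3 3 3 3 3 3 3 3 3 7 6

pivot = 3; lo=0, mid=0, hi=10
A[mid]=3=3: mid=1
A[mid]=6>3: swap A[1],A[10]; hi=9 → 3 3 3 3 3 3 3 7 3 3 6
A[mid]=3=3: mid=2
A[mid]=3=3: mid=3
A[mid]=3=3: mid=4
A[mid]=3=3: mid=5
A[mid]=3=3: mid=6
A[mid]=3=3: mid=7
A[mid]=7>3: swap A[7],A[9]; hi=8 → 3 3 3 3 3 3 3 3 3 7 6
A[mid]=3=3: mid=8
A[mid]=3=3: mid=9
end: lo=0, hi=8; A = 3 3 3 3 3 3 3 3 3 7 6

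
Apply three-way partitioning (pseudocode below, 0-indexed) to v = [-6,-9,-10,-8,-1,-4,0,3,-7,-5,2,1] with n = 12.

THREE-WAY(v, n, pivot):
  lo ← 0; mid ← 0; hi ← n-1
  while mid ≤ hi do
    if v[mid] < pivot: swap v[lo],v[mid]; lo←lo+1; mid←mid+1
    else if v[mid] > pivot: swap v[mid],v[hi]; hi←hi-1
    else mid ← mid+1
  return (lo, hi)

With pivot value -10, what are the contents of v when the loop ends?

[-10,-9,-8,-1,-4,0,3,-7,-5,2,1,-6]

lo=0 mid=0 hi=11
-6>-10: swap(0,11), hi=10 ⇒ [1,-9,-10,-8,-1,-4,0,3,-7,-5,2,-6]
1>-10: swap(0,10), hi=9 ⇒ [2,-9,-10,-8,-1,-4,0,3,-7,-5,1,-6]
2>-10: swap(0,9), hi=8 ⇒ [-5,-9,-10,-8,-1,-4,0,3,-7,2,1,-6]
-5>-10: swap(0,8), hi=7 ⇒ [-7,-9,-10,-8,-1,-4,0,3,-5,2,1,-6]
-7>-10: swap(0,7), hi=6 ⇒ [3,-9,-10,-8,-1,-4,0,-7,-5,2,1,-6]
3>-10: swap(0,6), hi=5 ⇒ [0,-9,-10,-8,-1,-4,3,-7,-5,2,1,-6]
0>-10: swap(0,5), hi=4 ⇒ [-4,-9,-10,-8,-1,0,3,-7,-5,2,1,-6]
-4>-10: swap(0,4), hi=3 ⇒ [-1,-9,-10,-8,-4,0,3,-7,-5,2,1,-6]
-1>-10: swap(0,3), hi=2 ⇒ [-8,-9,-10,-1,-4,0,3,-7,-5,2,1,-6]
-8>-10: swap(0,2), hi=1 ⇒ [-10,-9,-8,-1,-4,0,3,-7,-5,2,1,-6]
-10=-10: mid=1
-9>-10: swap(1,1), hi=0 ⇒ [-10,-9,-8,-1,-4,0,3,-7,-5,2,1,-6]
done. lo=0 hi=0; v=[-10,-9,-8,-1,-4,0,3,-7,-5,2,1,-6]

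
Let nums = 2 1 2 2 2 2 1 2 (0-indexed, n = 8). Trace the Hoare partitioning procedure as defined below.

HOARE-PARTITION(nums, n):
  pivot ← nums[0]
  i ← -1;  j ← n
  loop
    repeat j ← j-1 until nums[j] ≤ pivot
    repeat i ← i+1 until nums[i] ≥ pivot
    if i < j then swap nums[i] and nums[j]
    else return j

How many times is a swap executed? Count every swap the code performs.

3

pivot=2
j stops at 7 (2), i stops at 0 (2); swap ⇒ 2 1 2 2 2 2 1 2
j stops at 6 (1), i stops at 2 (2); swap ⇒ 2 1 1 2 2 2 2 2
j stops at 5 (2), i stops at 3 (2); swap ⇒ 2 1 1 2 2 2 2 2
j stops at 4, i stops at 4; i≥j ⇒ return 4. nums=2 1 1 2 2 2 2 2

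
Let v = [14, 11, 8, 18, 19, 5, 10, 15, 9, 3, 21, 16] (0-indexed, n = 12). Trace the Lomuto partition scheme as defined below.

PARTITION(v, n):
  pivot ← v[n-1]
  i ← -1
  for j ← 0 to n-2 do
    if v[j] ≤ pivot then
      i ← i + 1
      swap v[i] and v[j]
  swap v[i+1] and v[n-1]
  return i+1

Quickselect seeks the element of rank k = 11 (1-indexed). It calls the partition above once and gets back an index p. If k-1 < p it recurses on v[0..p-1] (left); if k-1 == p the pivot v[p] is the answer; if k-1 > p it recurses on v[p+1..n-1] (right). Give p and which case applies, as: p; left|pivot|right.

pivot = v[11] = 16; i = -1
j=0: v[0]=14 ≤ 16 → i=0, swap v[0],v[0] (no change) → [14, 11, 8, 18, 19, 5, 10, 15, 9, 3, 21, 16]
j=1: v[1]=11 ≤ 16 → i=1, swap v[1],v[1] (no change) → [14, 11, 8, 18, 19, 5, 10, 15, 9, 3, 21, 16]
j=2: v[2]=8 ≤ 16 → i=2, swap v[2],v[2] (no change) → [14, 11, 8, 18, 19, 5, 10, 15, 9, 3, 21, 16]
j=3: v[3]=18 > 16 → no swap
j=4: v[4]=19 > 16 → no swap
j=5: v[5]=5 ≤ 16 → i=3, swap v[3],v[5] → [14, 11, 8, 5, 19, 18, 10, 15, 9, 3, 21, 16]
j=6: v[6]=10 ≤ 16 → i=4, swap v[4],v[6] → [14, 11, 8, 5, 10, 18, 19, 15, 9, 3, 21, 16]
j=7: v[7]=15 ≤ 16 → i=5, swap v[5],v[7] → [14, 11, 8, 5, 10, 15, 19, 18, 9, 3, 21, 16]
j=8: v[8]=9 ≤ 16 → i=6, swap v[6],v[8] → [14, 11, 8, 5, 10, 15, 9, 18, 19, 3, 21, 16]
j=9: v[9]=3 ≤ 16 → i=7, swap v[7],v[9] → [14, 11, 8, 5, 10, 15, 9, 3, 19, 18, 21, 16]
j=10: v[10]=21 > 16 → no swap
final swap v[8],v[11] → [14, 11, 8, 5, 10, 15, 9, 3, 16, 18, 21, 19]; return 8
p = 8; k-1 = 10 > 8 ⇒ right

8; right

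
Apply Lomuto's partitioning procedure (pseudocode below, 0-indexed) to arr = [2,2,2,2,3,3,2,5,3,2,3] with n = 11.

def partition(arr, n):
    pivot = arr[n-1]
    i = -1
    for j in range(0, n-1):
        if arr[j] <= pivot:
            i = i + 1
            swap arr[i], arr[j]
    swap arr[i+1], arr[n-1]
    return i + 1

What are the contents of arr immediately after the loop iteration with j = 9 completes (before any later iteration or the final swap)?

[2,2,2,2,3,3,2,3,2,5,3]

pivot = arr[10] = 3; i = -1
j=0: arr[0]=2 ≤ 3 → i=0, swap arr[0],arr[0] (no change) → [2,2,2,2,3,3,2,5,3,2,3]
j=1: arr[1]=2 ≤ 3 → i=1, swap arr[1],arr[1] (no change) → [2,2,2,2,3,3,2,5,3,2,3]
j=2: arr[2]=2 ≤ 3 → i=2, swap arr[2],arr[2] (no change) → [2,2,2,2,3,3,2,5,3,2,3]
j=3: arr[3]=2 ≤ 3 → i=3, swap arr[3],arr[3] (no change) → [2,2,2,2,3,3,2,5,3,2,3]
j=4: arr[4]=3 ≤ 3 → i=4, swap arr[4],arr[4] (no change) → [2,2,2,2,3,3,2,5,3,2,3]
j=5: arr[5]=3 ≤ 3 → i=5, swap arr[5],arr[5] (no change) → [2,2,2,2,3,3,2,5,3,2,3]
j=6: arr[6]=2 ≤ 3 → i=6, swap arr[6],arr[6] (no change) → [2,2,2,2,3,3,2,5,3,2,3]
j=7: arr[7]=5 > 3 → no swap
j=8: arr[8]=3 ≤ 3 → i=7, swap arr[7],arr[8] → [2,2,2,2,3,3,2,3,5,2,3]
j=9: arr[9]=2 ≤ 3 → i=8, swap arr[8],arr[9] → [2,2,2,2,3,3,2,3,2,5,3]
(after j=9) arr = [2,2,2,2,3,3,2,3,2,5,3]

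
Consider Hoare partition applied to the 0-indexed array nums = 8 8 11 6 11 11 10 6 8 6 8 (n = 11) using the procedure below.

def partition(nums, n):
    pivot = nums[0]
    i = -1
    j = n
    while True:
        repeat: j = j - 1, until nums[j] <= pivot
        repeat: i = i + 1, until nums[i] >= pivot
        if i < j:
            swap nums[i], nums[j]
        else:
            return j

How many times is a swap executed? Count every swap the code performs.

4

pivot = nums[0] = 8; i = -1, j = 11
j→10 (nums[10]=8≤8), i→0 (nums[0]=8≥8); i<j, swap → 8 8 11 6 11 11 10 6 8 6 8
j→9 (nums[9]=6≤8), i→1 (nums[1]=8≥8); i<j, swap → 8 6 11 6 11 11 10 6 8 8 8
j→8 (nums[8]=8≤8), i→2 (nums[2]=11≥8); i<j, swap → 8 6 8 6 11 11 10 6 11 8 8
j→7 (nums[7]=6≤8), i→4 (nums[4]=11≥8); i<j, swap → 8 6 8 6 6 11 10 11 11 8 8
j→4, i→5; i≥j, return j=4. nums = 8 6 8 6 6 11 10 11 11 8 8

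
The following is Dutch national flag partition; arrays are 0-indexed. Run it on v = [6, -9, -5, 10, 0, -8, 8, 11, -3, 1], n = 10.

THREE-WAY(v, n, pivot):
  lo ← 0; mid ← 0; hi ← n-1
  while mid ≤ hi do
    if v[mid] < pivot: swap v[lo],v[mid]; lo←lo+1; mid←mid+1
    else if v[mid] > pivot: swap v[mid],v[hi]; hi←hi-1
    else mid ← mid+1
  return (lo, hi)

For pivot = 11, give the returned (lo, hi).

pivot = 11; lo=0, mid=0, hi=9
v[mid]=6<11: swap v[0],v[0]; lo=1,mid=1 → [6, -9, -5, 10, 0, -8, 8, 11, -3, 1]
v[mid]=-9<11: swap v[1],v[1]; lo=2,mid=2 → [6, -9, -5, 10, 0, -8, 8, 11, -3, 1]
v[mid]=-5<11: swap v[2],v[2]; lo=3,mid=3 → [6, -9, -5, 10, 0, -8, 8, 11, -3, 1]
v[mid]=10<11: swap v[3],v[3]; lo=4,mid=4 → [6, -9, -5, 10, 0, -8, 8, 11, -3, 1]
v[mid]=0<11: swap v[4],v[4]; lo=5,mid=5 → [6, -9, -5, 10, 0, -8, 8, 11, -3, 1]
v[mid]=-8<11: swap v[5],v[5]; lo=6,mid=6 → [6, -9, -5, 10, 0, -8, 8, 11, -3, 1]
v[mid]=8<11: swap v[6],v[6]; lo=7,mid=7 → [6, -9, -5, 10, 0, -8, 8, 11, -3, 1]
v[mid]=11=11: mid=8
v[mid]=-3<11: swap v[7],v[8]; lo=8,mid=9 → [6, -9, -5, 10, 0, -8, 8, -3, 11, 1]
v[mid]=1<11: swap v[8],v[9]; lo=9,mid=10 → [6, -9, -5, 10, 0, -8, 8, -3, 1, 11]
end: lo=9, hi=9; v = [6, -9, -5, 10, 0, -8, 8, -3, 1, 11]

(9, 9)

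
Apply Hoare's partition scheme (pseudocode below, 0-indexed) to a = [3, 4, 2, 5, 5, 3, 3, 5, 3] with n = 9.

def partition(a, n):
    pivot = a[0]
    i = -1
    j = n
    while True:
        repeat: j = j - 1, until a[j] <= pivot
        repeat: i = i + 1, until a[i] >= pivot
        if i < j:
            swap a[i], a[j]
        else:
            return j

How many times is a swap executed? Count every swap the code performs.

3

pivot=3
j stops at 8 (3), i stops at 0 (3); swap ⇒ [3, 4, 2, 5, 5, 3, 3, 5, 3]
j stops at 6 (3), i stops at 1 (4); swap ⇒ [3, 3, 2, 5, 5, 3, 4, 5, 3]
j stops at 5 (3), i stops at 3 (5); swap ⇒ [3, 3, 2, 3, 5, 5, 4, 5, 3]
j stops at 3, i stops at 4; i≥j ⇒ return 3. a=[3, 3, 2, 3, 5, 5, 4, 5, 3]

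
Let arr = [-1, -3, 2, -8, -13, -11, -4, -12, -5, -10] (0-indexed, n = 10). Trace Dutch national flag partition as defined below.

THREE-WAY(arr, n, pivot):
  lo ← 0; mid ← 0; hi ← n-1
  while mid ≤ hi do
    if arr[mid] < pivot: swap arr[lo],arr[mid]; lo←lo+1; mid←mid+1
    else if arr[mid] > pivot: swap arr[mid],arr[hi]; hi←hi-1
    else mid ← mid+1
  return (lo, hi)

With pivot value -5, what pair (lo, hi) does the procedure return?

(5, 5)

pivot = -5; lo=0, mid=0, hi=9
arr[mid]=-1>-5: swap arr[0],arr[9]; hi=8 → [-10, -3, 2, -8, -13, -11, -4, -12, -5, -1]
arr[mid]=-10<-5: swap arr[0],arr[0]; lo=1,mid=1 → [-10, -3, 2, -8, -13, -11, -4, -12, -5, -1]
arr[mid]=-3>-5: swap arr[1],arr[8]; hi=7 → [-10, -5, 2, -8, -13, -11, -4, -12, -3, -1]
arr[mid]=-5=-5: mid=2
arr[mid]=2>-5: swap arr[2],arr[7]; hi=6 → [-10, -5, -12, -8, -13, -11, -4, 2, -3, -1]
arr[mid]=-12<-5: swap arr[1],arr[2]; lo=2,mid=3 → [-10, -12, -5, -8, -13, -11, -4, 2, -3, -1]
arr[mid]=-8<-5: swap arr[2],arr[3]; lo=3,mid=4 → [-10, -12, -8, -5, -13, -11, -4, 2, -3, -1]
arr[mid]=-13<-5: swap arr[3],arr[4]; lo=4,mid=5 → [-10, -12, -8, -13, -5, -11, -4, 2, -3, -1]
arr[mid]=-11<-5: swap arr[4],arr[5]; lo=5,mid=6 → [-10, -12, -8, -13, -11, -5, -4, 2, -3, -1]
arr[mid]=-4>-5: swap arr[6],arr[6]; hi=5 → [-10, -12, -8, -13, -11, -5, -4, 2, -3, -1]
end: lo=5, hi=5; arr = [-10, -12, -8, -13, -11, -5, -4, 2, -3, -1]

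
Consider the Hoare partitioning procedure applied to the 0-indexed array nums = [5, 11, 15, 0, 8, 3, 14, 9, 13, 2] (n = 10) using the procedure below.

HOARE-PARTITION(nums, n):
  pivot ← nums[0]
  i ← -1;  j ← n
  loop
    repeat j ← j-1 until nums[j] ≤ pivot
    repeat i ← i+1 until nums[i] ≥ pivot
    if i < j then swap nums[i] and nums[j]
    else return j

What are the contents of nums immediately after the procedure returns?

pivot=5
j stops at 9 (2), i stops at 0 (5); swap ⇒ [2, 11, 15, 0, 8, 3, 14, 9, 13, 5]
j stops at 5 (3), i stops at 1 (11); swap ⇒ [2, 3, 15, 0, 8, 11, 14, 9, 13, 5]
j stops at 3 (0), i stops at 2 (15); swap ⇒ [2, 3, 0, 15, 8, 11, 14, 9, 13, 5]
j stops at 2, i stops at 3; i≥j ⇒ return 2. nums=[2, 3, 0, 15, 8, 11, 14, 9, 13, 5]

[2, 3, 0, 15, 8, 11, 14, 9, 13, 5]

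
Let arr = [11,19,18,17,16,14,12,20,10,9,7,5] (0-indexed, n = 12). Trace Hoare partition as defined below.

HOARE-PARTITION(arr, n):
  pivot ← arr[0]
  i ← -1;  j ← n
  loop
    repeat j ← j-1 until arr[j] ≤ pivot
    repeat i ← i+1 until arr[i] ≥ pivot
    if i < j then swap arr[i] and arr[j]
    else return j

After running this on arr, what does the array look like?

[5,7,9,10,16,14,12,20,17,18,19,11]

pivot=11
j stops at 11 (5), i stops at 0 (11); swap ⇒ [5,19,18,17,16,14,12,20,10,9,7,11]
j stops at 10 (7), i stops at 1 (19); swap ⇒ [5,7,18,17,16,14,12,20,10,9,19,11]
j stops at 9 (9), i stops at 2 (18); swap ⇒ [5,7,9,17,16,14,12,20,10,18,19,11]
j stops at 8 (10), i stops at 3 (17); swap ⇒ [5,7,9,10,16,14,12,20,17,18,19,11]
j stops at 3, i stops at 4; i≥j ⇒ return 3. arr=[5,7,9,10,16,14,12,20,17,18,19,11]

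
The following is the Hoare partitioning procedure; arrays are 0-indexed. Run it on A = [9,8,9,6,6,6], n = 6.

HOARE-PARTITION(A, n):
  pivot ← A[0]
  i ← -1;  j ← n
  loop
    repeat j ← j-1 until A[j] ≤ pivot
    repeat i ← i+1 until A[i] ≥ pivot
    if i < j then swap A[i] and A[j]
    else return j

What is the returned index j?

3

pivot=9
j stops at 5 (6), i stops at 0 (9); swap ⇒ [6,8,9,6,6,9]
j stops at 4 (6), i stops at 2 (9); swap ⇒ [6,8,6,6,9,9]
j stops at 3, i stops at 4; i≥j ⇒ return 3. A=[6,8,6,6,9,9]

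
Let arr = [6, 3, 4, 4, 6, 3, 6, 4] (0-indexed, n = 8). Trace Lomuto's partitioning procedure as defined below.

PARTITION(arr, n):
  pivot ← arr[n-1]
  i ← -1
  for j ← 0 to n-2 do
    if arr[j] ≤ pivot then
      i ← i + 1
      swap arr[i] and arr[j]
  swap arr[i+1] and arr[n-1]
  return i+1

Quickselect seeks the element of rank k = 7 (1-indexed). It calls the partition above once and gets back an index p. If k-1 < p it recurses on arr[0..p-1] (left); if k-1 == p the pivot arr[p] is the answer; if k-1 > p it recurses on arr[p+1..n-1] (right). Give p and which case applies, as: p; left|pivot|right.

4; right

pivot=4, i=-1
j=0: 6>4, skip
j=1: 3≤4, i=0, swap(0,1) ⇒ [3, 6, 4, 4, 6, 3, 6, 4]
j=2: 4≤4, i=1, swap(1,2) ⇒ [3, 4, 6, 4, 6, 3, 6, 4]
j=3: 4≤4, i=2, swap(2,3) ⇒ [3, 4, 4, 6, 6, 3, 6, 4]
j=4: 6>4, skip
j=5: 3≤4, i=3, swap(3,5) ⇒ [3, 4, 4, 3, 6, 6, 6, 4]
j=6: 6>4, skip
swap(4,7) ⇒ [3, 4, 4, 3, 4, 6, 6, 6]; return 4
p = 4; k-1 = 6 > 4 ⇒ right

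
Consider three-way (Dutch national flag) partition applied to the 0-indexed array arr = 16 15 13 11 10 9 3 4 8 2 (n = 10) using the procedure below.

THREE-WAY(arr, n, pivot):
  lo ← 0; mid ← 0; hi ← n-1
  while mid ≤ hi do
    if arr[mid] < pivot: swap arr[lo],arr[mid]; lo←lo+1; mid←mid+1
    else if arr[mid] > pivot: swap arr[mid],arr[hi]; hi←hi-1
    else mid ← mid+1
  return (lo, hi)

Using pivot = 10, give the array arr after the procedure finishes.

lo=0 mid=0 hi=9
16>10: swap(0,9), hi=8 ⇒ 2 15 13 11 10 9 3 4 8 16
2<10: swap(0,0), lo=1 mid=1 ⇒ 2 15 13 11 10 9 3 4 8 16
15>10: swap(1,8), hi=7 ⇒ 2 8 13 11 10 9 3 4 15 16
8<10: swap(1,1), lo=2 mid=2 ⇒ 2 8 13 11 10 9 3 4 15 16
13>10: swap(2,7), hi=6 ⇒ 2 8 4 11 10 9 3 13 15 16
4<10: swap(2,2), lo=3 mid=3 ⇒ 2 8 4 11 10 9 3 13 15 16
11>10: swap(3,6), hi=5 ⇒ 2 8 4 3 10 9 11 13 15 16
3<10: swap(3,3), lo=4 mid=4 ⇒ 2 8 4 3 10 9 11 13 15 16
10=10: mid=5
9<10: swap(4,5), lo=5 mid=6 ⇒ 2 8 4 3 9 10 11 13 15 16
done. lo=5 hi=5; arr=2 8 4 3 9 10 11 13 15 16

2 8 4 3 9 10 11 13 15 16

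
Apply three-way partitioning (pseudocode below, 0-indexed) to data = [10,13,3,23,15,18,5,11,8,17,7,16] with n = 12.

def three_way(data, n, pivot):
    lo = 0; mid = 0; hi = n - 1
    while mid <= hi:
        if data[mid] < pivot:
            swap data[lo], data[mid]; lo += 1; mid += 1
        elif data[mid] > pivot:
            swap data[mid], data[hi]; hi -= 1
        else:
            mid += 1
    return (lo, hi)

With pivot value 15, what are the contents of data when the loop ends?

[10,13,3,7,8,5,11,15,17,18,16,23]

pivot = 15; lo=0, mid=0, hi=11
data[mid]=10<15: swap data[0],data[0]; lo=1,mid=1 → [10,13,3,23,15,18,5,11,8,17,7,16]
data[mid]=13<15: swap data[1],data[1]; lo=2,mid=2 → [10,13,3,23,15,18,5,11,8,17,7,16]
data[mid]=3<15: swap data[2],data[2]; lo=3,mid=3 → [10,13,3,23,15,18,5,11,8,17,7,16]
data[mid]=23>15: swap data[3],data[11]; hi=10 → [10,13,3,16,15,18,5,11,8,17,7,23]
data[mid]=16>15: swap data[3],data[10]; hi=9 → [10,13,3,7,15,18,5,11,8,17,16,23]
data[mid]=7<15: swap data[3],data[3]; lo=4,mid=4 → [10,13,3,7,15,18,5,11,8,17,16,23]
data[mid]=15=15: mid=5
data[mid]=18>15: swap data[5],data[9]; hi=8 → [10,13,3,7,15,17,5,11,8,18,16,23]
data[mid]=17>15: swap data[5],data[8]; hi=7 → [10,13,3,7,15,8,5,11,17,18,16,23]
data[mid]=8<15: swap data[4],data[5]; lo=5,mid=6 → [10,13,3,7,8,15,5,11,17,18,16,23]
data[mid]=5<15: swap data[5],data[6]; lo=6,mid=7 → [10,13,3,7,8,5,15,11,17,18,16,23]
data[mid]=11<15: swap data[6],data[7]; lo=7,mid=8 → [10,13,3,7,8,5,11,15,17,18,16,23]
end: lo=7, hi=7; data = [10,13,3,7,8,5,11,15,17,18,16,23]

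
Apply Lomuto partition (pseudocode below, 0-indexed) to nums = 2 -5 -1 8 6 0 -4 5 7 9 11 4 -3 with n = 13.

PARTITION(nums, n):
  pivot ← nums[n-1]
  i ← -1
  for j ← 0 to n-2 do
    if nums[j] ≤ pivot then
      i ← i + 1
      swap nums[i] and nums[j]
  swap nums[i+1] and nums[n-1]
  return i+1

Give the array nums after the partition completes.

-5 -4 -3 8 6 0 2 5 7 9 11 4 -1

pivot=-3, i=-1
j=0: 2>-3, skip
j=1: -5≤-3, i=0, swap(0,1) ⇒ -5 2 -1 8 6 0 -4 5 7 9 11 4 -3
j=2: -1>-3, skip
j=3: 8>-3, skip
j=4: 6>-3, skip
j=5: 0>-3, skip
j=6: -4≤-3, i=1, swap(1,6) ⇒ -5 -4 -1 8 6 0 2 5 7 9 11 4 -3
j=7: 5>-3, skip
j=8: 7>-3, skip
j=9: 9>-3, skip
j=10: 11>-3, skip
j=11: 4>-3, skip
swap(2,12) ⇒ -5 -4 -3 8 6 0 2 5 7 9 11 4 -1; return 2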